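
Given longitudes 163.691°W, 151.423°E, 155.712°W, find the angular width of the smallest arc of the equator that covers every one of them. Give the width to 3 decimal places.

Sort the longitudes: -163.691°, -155.712°, +151.423°.
Eastward gaps between consecutive values (wrapping around): 7.979°, 307.135°, 44.886°.
Largest gap = 307.135° ⇒ minimal covering band is its complement: 360° − 307.135° = 52.865°.
Band runs from +151.423° eastward to -155.712°, crossing the antimeridian.

52.865°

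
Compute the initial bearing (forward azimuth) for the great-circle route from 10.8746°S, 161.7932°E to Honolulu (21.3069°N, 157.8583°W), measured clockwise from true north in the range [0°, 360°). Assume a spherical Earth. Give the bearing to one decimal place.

50.9°

Δλ = -157.8583 − 161.7932 = -319.6515°; wrapped into (−180°, 180°]: 40.3485°.
θ = atan2( sin Δλ · cos φ₂ , cos φ₁ · sin φ₂ − sin φ₁ · cos φ₂ · cos Δλ )
  = atan2(0.60318, 0.49079) = 50.866° → normalised to [0°, 360°): 50.866°.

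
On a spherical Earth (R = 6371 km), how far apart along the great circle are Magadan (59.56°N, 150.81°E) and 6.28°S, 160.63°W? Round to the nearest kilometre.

Δλ = -160.63 − 150.81 = -311.44°; wrapped into (−180°, 180°]: 48.56°.
Δφ = -6.28 − 59.56 = -65.84°.
a = sin²(Δφ/2) + cos φ₁ · cos φ₂ · sin²(Δλ/2) = 0.380506.
c = 2·atan2(√a, √(1−a)) = 1.32947 rad → d = 6371·c ≈ 8470.07 km.

8470 km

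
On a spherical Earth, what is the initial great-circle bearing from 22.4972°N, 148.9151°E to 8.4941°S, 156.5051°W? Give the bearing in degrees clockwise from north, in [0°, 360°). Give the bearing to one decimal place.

113.8°

Δλ = -156.5051 − 148.9151 = -305.4202°; wrapped into (−180°, 180°]: 54.5798°.
θ = atan2( sin Δλ · cos φ₂ , cos φ₁ · sin φ₂ − sin φ₁ · cos φ₂ · cos Δλ )
  = atan2(0.80598, -0.35580) = 113.819° → normalised to [0°, 360°): 113.819°.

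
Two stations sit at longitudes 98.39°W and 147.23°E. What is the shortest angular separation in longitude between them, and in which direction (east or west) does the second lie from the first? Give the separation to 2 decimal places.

Raw difference: 147.23 − -98.39 = 245.62°.
Normalise into (−180°, 180°]: 245.62° − 360° = -114.38°.
Negative ⇒ the second point lies to the west; separation 114.38°.

114.38° west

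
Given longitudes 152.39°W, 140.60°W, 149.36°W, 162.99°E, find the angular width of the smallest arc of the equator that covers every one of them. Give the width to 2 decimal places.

56.41°

Sort the longitudes: -152.39°, -149.36°, -140.60°, +162.99°.
Eastward gaps between consecutive values (wrapping around): 3.03°, 8.76°, 303.59°, 44.62°.
Largest gap = 303.59° ⇒ minimal covering band is its complement: 360° − 303.59° = 56.41°.
Band runs from +162.99° eastward to -140.60°, crossing the antimeridian.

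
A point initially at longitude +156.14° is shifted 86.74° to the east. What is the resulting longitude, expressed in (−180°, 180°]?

-117.12°

Start at +156.14°; shift +86.74° → +242.88°.
+242.88° lies outside (−180°, 180°]; subtract 360° → -117.12°.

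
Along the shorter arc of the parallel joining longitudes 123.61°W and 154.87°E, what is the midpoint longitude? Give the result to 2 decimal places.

164.37°W

Signed shortest Δλ from -123.61° to +154.87° is -81.52°.
Midpoint longitude = -123.61° + (-81.52°)/2 = -123.61° − 40.76° = -164.37°.
(The naïve average (-123.61 + +154.87)/2 = 15.63° is on the wrong side of the globe.)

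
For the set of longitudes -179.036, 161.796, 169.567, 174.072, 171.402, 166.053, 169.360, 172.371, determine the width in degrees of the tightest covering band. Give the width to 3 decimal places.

Sort the longitudes: -179.036°, +161.796°, +166.053°, +169.360°, +169.567°, +171.402°, +172.371°, +174.072°.
Eastward gaps between consecutive values (wrapping around): 340.832°, 4.257°, 3.307°, 0.207°, 1.835°, 0.969°, 1.701°, 6.892°.
Largest gap = 340.832° ⇒ minimal covering band is its complement: 360° − 340.832° = 19.168°.
Band runs from +161.796° eastward to -179.036°, crossing the antimeridian.

19.168°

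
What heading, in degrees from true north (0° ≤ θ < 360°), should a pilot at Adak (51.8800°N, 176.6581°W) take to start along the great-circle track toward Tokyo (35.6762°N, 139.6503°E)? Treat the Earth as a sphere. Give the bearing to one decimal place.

Δλ = 139.6503 − -176.6581 = 316.3084°; wrapped into (−180°, 180°]: -43.6916°.
θ = atan2( sin Δλ · cos φ₂ , cos φ₁ · sin φ₂ − sin φ₁ · cos φ₂ · cos Δλ )
  = atan2(-0.56114, -0.10208) = -100.310° → normalised to [0°, 360°): 259.690°.

259.7°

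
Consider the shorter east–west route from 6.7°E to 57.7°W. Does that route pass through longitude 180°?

Signed shortest Δλ = ((-57.7 − 6.7 + 180) mod 360) − 180 = -64.4°.
Going west by 64.4° from +6.7° reaches -57.7° without touching 180°.

No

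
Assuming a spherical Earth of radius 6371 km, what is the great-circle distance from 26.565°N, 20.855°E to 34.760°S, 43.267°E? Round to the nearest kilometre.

7216 km

Δλ = 43.267 − 20.855 = 22.412°.
Δφ = -34.760 − 26.565 = -61.325°.
a = sin²(Δφ/2) + cos φ₁ · cos φ₂ · sin²(Δλ/2) = 0.287831.
c = 2·atan2(√a, √(1−a)) = 1.13257 rad → d = 6371·c ≈ 7215.58 km.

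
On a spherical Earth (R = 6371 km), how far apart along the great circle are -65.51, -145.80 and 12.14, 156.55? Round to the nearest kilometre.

9845 km

Δλ = 156.55 − -145.80 = 302.35°; wrapped into (−180°, 180°]: -57.65°.
Δφ = 12.14 − -65.51 = 77.65°.
a = sin²(Δφ/2) + cos φ₁ · cos φ₂ · sin²(Δλ/2) = 0.487264.
c = 2·atan2(√a, √(1−a)) = 1.54532 rad → d = 6371·c ≈ 9845.25 km.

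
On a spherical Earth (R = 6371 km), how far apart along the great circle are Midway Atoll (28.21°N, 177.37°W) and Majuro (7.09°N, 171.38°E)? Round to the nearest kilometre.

Δλ = 171.38 − -177.37 = 348.75°; wrapped into (−180°, 180°]: -11.25°.
Δφ = 7.09 − 28.21 = -21.12°.
a = sin²(Δφ/2) + cos φ₁ · cos φ₂ · sin²(Δλ/2) = 0.041988.
c = 2·atan2(√a, √(1−a)) = 0.41274 rad → d = 6371·c ≈ 2629.57 km.

2630 km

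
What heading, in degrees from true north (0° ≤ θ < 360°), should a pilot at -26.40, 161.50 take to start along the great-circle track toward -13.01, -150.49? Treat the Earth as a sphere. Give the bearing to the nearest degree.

Δλ = -150.49 − 161.50 = -311.99°; wrapped into (−180°, 180°]: 48.01°.
θ = atan2( sin Δλ · cos φ₂ , cos φ₁ · sin φ₂ − sin φ₁ · cos φ₂ · cos Δλ )
  = atan2(0.72418, 0.08818) = 83.057° → normalised to [0°, 360°): 83.057°.

83°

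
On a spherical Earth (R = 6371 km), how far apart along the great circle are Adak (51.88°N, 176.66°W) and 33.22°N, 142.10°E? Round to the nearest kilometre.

3890 km

Δλ = 142.10 − -176.66 = 318.76°; wrapped into (−180°, 180°]: -41.24°.
Δφ = 33.22 − 51.88 = -18.66°.
a = sin²(Δφ/2) + cos φ₁ · cos φ₂ · sin²(Δλ/2) = 0.090331.
c = 2·atan2(√a, √(1−a)) = 0.61054 rad → d = 6371·c ≈ 3889.77 km.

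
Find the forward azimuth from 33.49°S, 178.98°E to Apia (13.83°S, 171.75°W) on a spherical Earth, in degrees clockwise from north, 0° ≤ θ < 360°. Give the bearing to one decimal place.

Δλ = -171.75 − 178.98 = -350.73°; wrapped into (−180°, 180°]: 9.27°.
θ = atan2( sin Δλ · cos φ₂ , cos φ₁ · sin φ₂ − sin φ₁ · cos φ₂ · cos Δλ )
  = atan2(0.15642, 0.32944) = 25.398° → normalised to [0°, 360°): 25.398°.

25.4°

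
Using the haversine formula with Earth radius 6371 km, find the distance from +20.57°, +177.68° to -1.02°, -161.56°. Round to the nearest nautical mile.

Δλ = -161.56 − 177.68 = -339.24°; wrapped into (−180°, 180°]: 20.76°.
Δφ = -1.02 − 20.57 = -21.59°.
a = sin²(Δφ/2) + cos φ₁ · cos φ₂ · sin²(Δλ/2) = 0.065468.
c = 2·atan2(√a, √(1−a)) = 0.51749 rad → d = 6371·c ≈ 3296.93 km ≈ 1780.20 nmi.

1780 nmi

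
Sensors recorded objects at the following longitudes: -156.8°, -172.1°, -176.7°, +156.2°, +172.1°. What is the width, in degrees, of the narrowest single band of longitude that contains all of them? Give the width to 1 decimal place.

Sort the longitudes: -176.7°, -172.1°, -156.8°, +156.2°, +172.1°.
Eastward gaps between consecutive values (wrapping around): 4.6°, 15.3°, 313.0°, 15.9°, 11.2°.
Largest gap = 313.0° ⇒ minimal covering band is its complement: 360° − 313.0° = 47.0°.
Band runs from +156.2° eastward to -156.8°, crossing the antimeridian.

47.0°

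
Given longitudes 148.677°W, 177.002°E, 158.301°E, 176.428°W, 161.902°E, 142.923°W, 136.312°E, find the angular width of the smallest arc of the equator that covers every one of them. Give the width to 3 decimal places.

80.765°

Sort the longitudes: -176.428°, -148.677°, -142.923°, +136.312°, +158.301°, +161.902°, +177.002°.
Eastward gaps between consecutive values (wrapping around): 27.751°, 5.754°, 279.235°, 21.989°, 3.601°, 15.100°, 6.570°.
Largest gap = 279.235° ⇒ minimal covering band is its complement: 360° − 279.235° = 80.765°.
Band runs from +136.312° eastward to -142.923°, crossing the antimeridian.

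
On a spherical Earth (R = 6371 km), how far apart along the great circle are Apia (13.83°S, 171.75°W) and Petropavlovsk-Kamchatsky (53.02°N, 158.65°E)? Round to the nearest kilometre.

Δλ = 158.65 − -171.75 = 330.40°; wrapped into (−180°, 180°]: -29.60°.
Δφ = 53.02 − -13.83 = 66.85°.
a = sin²(Δφ/2) + cos φ₁ · cos φ₂ · sin²(Δλ/2) = 0.341544.
c = 2·atan2(√a, √(1−a)) = 1.24832 rad → d = 6371·c ≈ 7953.07 km.

7953 km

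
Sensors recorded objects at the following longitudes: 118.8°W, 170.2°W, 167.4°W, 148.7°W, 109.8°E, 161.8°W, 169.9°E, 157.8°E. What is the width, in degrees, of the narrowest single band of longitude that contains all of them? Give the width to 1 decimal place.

131.4°

Sort the longitudes: -170.2°, -167.4°, -161.8°, -148.7°, -118.8°, +109.8°, +157.8°, +169.9°.
Eastward gaps between consecutive values (wrapping around): 2.8°, 5.6°, 13.1°, 29.9°, 228.6°, 48.0°, 12.1°, 19.9°.
Largest gap = 228.6° ⇒ minimal covering band is its complement: 360° − 228.6° = 131.4°.
Band runs from +109.8° eastward to -118.8°, crossing the antimeridian.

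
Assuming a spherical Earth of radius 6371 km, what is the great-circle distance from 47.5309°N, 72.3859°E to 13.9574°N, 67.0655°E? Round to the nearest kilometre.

3766 km

Δλ = 67.0655 − 72.3859 = -5.3204°.
Δφ = 13.9574 − 47.5309 = -33.5735°.
a = sin²(Δφ/2) + cos φ₁ · cos φ₂ · sin²(Δλ/2) = 0.084823.
c = 2·atan2(√a, √(1−a)) = 0.59105 rad → d = 6371·c ≈ 3765.60 km.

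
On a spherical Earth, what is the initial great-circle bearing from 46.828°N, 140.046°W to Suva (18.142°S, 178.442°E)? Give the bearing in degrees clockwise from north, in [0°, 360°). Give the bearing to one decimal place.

220.7°

Δλ = 178.442 − -140.046 = 318.488°; wrapped into (−180°, 180°]: -41.512°.
θ = atan2( sin Δλ · cos φ₂ , cos φ₁ · sin φ₂ − sin φ₁ · cos φ₂ · cos Δλ )
  = atan2(-0.62983, -0.73200) = -139.291° → normalised to [0°, 360°): 220.709°.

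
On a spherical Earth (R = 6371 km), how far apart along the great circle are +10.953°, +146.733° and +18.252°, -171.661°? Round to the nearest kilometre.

Δλ = -171.661 − 146.733 = -318.394°; wrapped into (−180°, 180°]: 41.606°.
Δφ = 18.252 − 10.953 = 7.299°.
a = sin²(Δφ/2) + cos φ₁ · cos φ₂ · sin²(Δλ/2) = 0.121659.
c = 2·atan2(√a, √(1−a)) = 0.71257 rad → d = 6371·c ≈ 4539.81 km.

4540 km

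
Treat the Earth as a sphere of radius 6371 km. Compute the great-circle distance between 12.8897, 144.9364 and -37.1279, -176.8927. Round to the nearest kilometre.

6844 km

Δλ = -176.8927 − 144.9364 = -321.8291°; wrapped into (−180°, 180°]: 38.1709°.
Δφ = -37.1279 − 12.8897 = -50.0176°.
a = sin²(Δφ/2) + cos φ₁ · cos φ₂ · sin²(Δλ/2) = 0.261818.
c = 2·atan2(√a, √(1−a)) = 1.07428 rad → d = 6371·c ≈ 6844.25 km.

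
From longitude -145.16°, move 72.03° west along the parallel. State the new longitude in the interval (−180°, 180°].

+142.81°

Start at -145.16°; shift −72.03° → -217.19°.
-217.19° lies outside (−180°, 180°]; add 360° → +142.81°.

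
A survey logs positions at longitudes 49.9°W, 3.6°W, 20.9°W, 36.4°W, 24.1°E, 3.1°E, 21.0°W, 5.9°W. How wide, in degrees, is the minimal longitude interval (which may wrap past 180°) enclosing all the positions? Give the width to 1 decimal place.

Sort the longitudes: -49.9°, -36.4°, -21.0°, -20.9°, -5.9°, -3.6°, +3.1°, +24.1°.
Eastward gaps between consecutive values (wrapping around): 13.5°, 15.4°, 0.1°, 15.0°, 2.3°, 6.7°, 21.0°, 286.0°.
Largest gap = 286.0° ⇒ minimal covering band is its complement: 360° − 286.0° = 74.0°.
Band runs from -49.9° eastward to +24.1°.

74.0°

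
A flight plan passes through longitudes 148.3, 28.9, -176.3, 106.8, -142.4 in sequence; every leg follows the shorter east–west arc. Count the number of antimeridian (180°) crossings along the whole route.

Leg 1: +148.3° → +28.9°, shortest Δλ = -119.4° (west) — does not cross 180°.
Leg 2: +28.9° → -176.3°, shortest Δλ = 154.8° (east) — crosses 180°.
Leg 3: -176.3° → +106.8°, shortest Δλ = -76.9° (west) — crosses 180°.
Leg 4: +106.8° → -142.4°, shortest Δλ = 110.8° (east) — crosses 180°.
Total crossings: 3.

3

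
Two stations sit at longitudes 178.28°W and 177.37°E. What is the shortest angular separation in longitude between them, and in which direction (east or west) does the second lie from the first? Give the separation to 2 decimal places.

4.35° west

Raw difference: 177.37 − -178.28 = 355.65°.
Normalise into (−180°, 180°]: 355.65° − 360° = -4.35°.
Negative ⇒ the second point lies to the west; separation 4.35°.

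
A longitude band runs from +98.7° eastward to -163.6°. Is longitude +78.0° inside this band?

No

Band width going east from +98.7° to -163.6°: ((-163.6 − 98.7) mod 360) = 97.7°.
Offset of +78.0° east of the west edge: ((78.0 − 98.7) mod 360) = 339.3°.
339.3° > 97.7° ⇒ outside.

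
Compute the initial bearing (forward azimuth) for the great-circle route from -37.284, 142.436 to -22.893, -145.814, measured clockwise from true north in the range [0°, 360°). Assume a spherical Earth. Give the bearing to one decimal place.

Δλ = -145.814 − 142.436 = -288.250°; wrapped into (−180°, 180°]: 71.750°.
θ = atan2( sin Δλ · cos φ₂ , cos φ₁ · sin φ₂ − sin φ₁ · cos φ₂ · cos Δλ )
  = atan2(0.87489, -0.13475) = 98.756° → normalised to [0°, 360°): 98.756°.

98.8°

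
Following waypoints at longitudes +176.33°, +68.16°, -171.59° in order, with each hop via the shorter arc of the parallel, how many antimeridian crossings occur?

1

Leg 1: +176.33° → +68.16°, shortest Δλ = -108.17° (west) — does not cross 180°.
Leg 2: +68.16° → -171.59°, shortest Δλ = 120.25° (east) — crosses 180°.
Total crossings: 1.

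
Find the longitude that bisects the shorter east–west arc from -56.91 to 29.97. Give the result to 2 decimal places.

-13.47°

Signed shortest Δλ from -56.91° to +29.97° is +86.88°.
Midpoint longitude = -56.91° + (+86.88°)/2 = -56.91° + 43.44° = -13.47°.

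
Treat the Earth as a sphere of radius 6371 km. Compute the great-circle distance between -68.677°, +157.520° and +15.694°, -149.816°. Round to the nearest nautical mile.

Δλ = -149.816 − 157.520 = -307.336°; wrapped into (−180°, 180°]: 52.664°.
Δφ = 15.694 − -68.677 = 84.371°.
a = sin²(Δφ/2) + cos φ₁ · cos φ₂ · sin²(Δλ/2) = 0.519835.
c = 2·atan2(√a, √(1−a)) = 1.61048 rad → d = 6371·c ≈ 10260.35 km ≈ 5540.14 nmi.

5540 nmi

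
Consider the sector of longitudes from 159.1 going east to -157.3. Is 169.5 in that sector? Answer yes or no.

Yes

Band width going east from +159.1° to -157.3°: ((-157.3 − 159.1) mod 360) = 43.6°.
Offset of +169.5° east of the west edge: ((169.5 − 159.1) mod 360) = 10.4°.
10.4° ≤ 43.6° ⇒ inside.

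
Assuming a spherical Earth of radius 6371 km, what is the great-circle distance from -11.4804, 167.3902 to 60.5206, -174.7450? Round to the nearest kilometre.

8161 km

Δλ = -174.7450 − 167.3902 = -342.1352°; wrapped into (−180°, 180°]: 17.8648°.
Δφ = 60.5206 − -11.4804 = 72.0010°.
a = sin²(Δφ/2) + cos φ₁ · cos φ₂ · sin²(Δλ/2) = 0.357126.
c = 2·atan2(√a, √(1−a)) = 1.28101 rad → d = 6371·c ≈ 8161.32 km.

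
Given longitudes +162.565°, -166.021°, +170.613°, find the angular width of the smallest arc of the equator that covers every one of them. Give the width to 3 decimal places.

31.414°

Sort the longitudes: -166.021°, +162.565°, +170.613°.
Eastward gaps between consecutive values (wrapping around): 328.586°, 8.048°, 23.366°.
Largest gap = 328.586° ⇒ minimal covering band is its complement: 360° − 328.586° = 31.414°.
Band runs from +162.565° eastward to -166.021°, crossing the antimeridian.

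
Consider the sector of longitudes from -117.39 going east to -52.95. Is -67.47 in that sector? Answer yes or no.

Yes

Band width going east from -117.39° to -52.95°: ((-52.95 − -117.39) mod 360) = 64.44°.
Offset of -67.47° east of the west edge: ((-67.47 − -117.39) mod 360) = 49.92°.
49.92° ≤ 64.44° ⇒ inside.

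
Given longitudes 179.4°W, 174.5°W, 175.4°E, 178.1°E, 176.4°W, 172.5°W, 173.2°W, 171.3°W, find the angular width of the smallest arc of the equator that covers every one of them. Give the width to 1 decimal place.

Sort the longitudes: -179.4°, -176.4°, -174.5°, -173.2°, -172.5°, -171.3°, +175.4°, +178.1°.
Eastward gaps between consecutive values (wrapping around): 3.0°, 1.9°, 1.3°, 0.7°, 1.2°, 346.7°, 2.7°, 2.5°.
Largest gap = 346.7° ⇒ minimal covering band is its complement: 360° − 346.7° = 13.3°.
Band runs from +175.4° eastward to -171.3°, crossing the antimeridian.

13.3°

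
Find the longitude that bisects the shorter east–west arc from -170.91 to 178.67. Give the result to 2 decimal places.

-176.12°

Signed shortest Δλ from -170.91° to +178.67° is -10.42°.
Midpoint longitude = -170.91° + (-10.42°)/2 = -170.91° − 5.21° = -176.12°.
(The naïve average (-170.91 + +178.67)/2 = 3.88° is on the wrong side of the globe.)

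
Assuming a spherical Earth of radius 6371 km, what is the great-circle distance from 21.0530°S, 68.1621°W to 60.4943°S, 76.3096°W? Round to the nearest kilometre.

Δλ = -76.3096 − -68.1621 = -8.1475°.
Δφ = -60.4943 − -21.0530 = -39.4413°.
a = sin²(Δφ/2) + cos φ₁ · cos φ₂ · sin²(Δλ/2) = 0.116182.
c = 2·atan2(√a, √(1−a)) = 0.69565 rad → d = 6371·c ≈ 4431.99 km.

4432 km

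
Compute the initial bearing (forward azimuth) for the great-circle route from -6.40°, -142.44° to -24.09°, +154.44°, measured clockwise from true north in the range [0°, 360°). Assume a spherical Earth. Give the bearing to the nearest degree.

Δλ = 154.44 − -142.44 = 296.88°; wrapped into (−180°, 180°]: -63.12°.
θ = atan2( sin Δλ · cos φ₂ , cos φ₁ · sin φ₂ − sin φ₁ · cos φ₂ · cos Δλ )
  = atan2(-0.81427, -0.35962) = -113.828° → normalised to [0°, 360°): 246.172°.

246°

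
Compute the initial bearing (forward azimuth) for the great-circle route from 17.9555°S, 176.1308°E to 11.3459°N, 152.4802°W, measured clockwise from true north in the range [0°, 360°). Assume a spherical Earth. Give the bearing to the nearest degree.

49°

Δλ = -152.4802 − 176.1308 = -328.6110°; wrapped into (−180°, 180°]: 31.3890°.
θ = atan2( sin Δλ · cos φ₂ , cos φ₁ · sin φ₂ − sin φ₁ · cos φ₂ · cos Δλ )
  = atan2(0.51067, 0.44517) = 48.920° → normalised to [0°, 360°): 48.920°.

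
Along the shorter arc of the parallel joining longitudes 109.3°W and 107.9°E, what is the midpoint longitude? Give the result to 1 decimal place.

179.3°E

Signed shortest Δλ from -109.3° to +107.9° is -142.8°.
Midpoint longitude = -109.3° + (-142.8°)/2 = -109.3° − 71.4° = -180.7°.
Normalise into (−180°, 180°]: +179.3°.
(The naïve average (-109.3 + +107.9)/2 = -0.7° is on the wrong side of the globe.)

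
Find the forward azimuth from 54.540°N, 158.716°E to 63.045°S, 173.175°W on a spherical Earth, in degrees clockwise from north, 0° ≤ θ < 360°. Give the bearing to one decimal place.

Δλ = -173.175 − 158.716 = -331.891°; wrapped into (−180°, 180°]: 28.109°.
θ = atan2( sin Δλ · cos φ₂ , cos φ₁ · sin φ₂ − sin φ₁ · cos φ₂ · cos Δλ )
  = atan2(0.21357, -0.84278) = 165.780° → normalised to [0°, 360°): 165.780°.

165.8°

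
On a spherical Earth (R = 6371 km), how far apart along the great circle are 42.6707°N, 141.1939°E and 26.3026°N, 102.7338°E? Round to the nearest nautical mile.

2117 nmi

Δλ = 102.7338 − 141.1939 = -38.4601°.
Δφ = 26.3026 − 42.6707 = -16.3681°.
a = sin²(Δφ/2) + cos φ₁ · cos φ₂ · sin²(Δλ/2) = 0.091767.
c = 2·atan2(√a, √(1−a)) = 0.61553 rad → d = 6371·c ≈ 3921.56 km ≈ 2117.47 nmi.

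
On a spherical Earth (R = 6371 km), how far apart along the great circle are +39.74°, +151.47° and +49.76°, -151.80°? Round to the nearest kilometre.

Δλ = -151.80 − 151.47 = -303.27°; wrapped into (−180°, 180°]: 56.73°.
Δφ = 49.76 − 39.74 = 10.02°.
a = sin²(Δφ/2) + cos φ₁ · cos φ₂ · sin²(Δλ/2) = 0.119744.
c = 2·atan2(√a, √(1−a)) = 0.70669 rad → d = 6371·c ≈ 4502.35 km.

4502 km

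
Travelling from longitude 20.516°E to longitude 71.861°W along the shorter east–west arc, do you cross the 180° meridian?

No

Signed shortest Δλ = ((-71.861 − 20.516 + 180) mod 360) − 180 = -92.377°.
Going west by 92.377° from +20.516° reaches -71.861° without touching 180°.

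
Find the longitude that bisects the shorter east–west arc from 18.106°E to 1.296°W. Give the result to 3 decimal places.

Signed shortest Δλ from +18.106° to -1.296° is -19.402°.
Midpoint longitude = +18.106° + (-19.402°)/2 = +18.106° − 9.701° = +8.405°.

8.405°E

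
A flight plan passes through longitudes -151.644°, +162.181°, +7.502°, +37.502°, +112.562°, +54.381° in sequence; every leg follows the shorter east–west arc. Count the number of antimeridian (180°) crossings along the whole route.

Leg 1: -151.644° → +162.181°, shortest Δλ = -46.175° (west) — crosses 180°.
Leg 2: +162.181° → +7.502°, shortest Δλ = -154.679° (west) — does not cross 180°.
Leg 3: +7.502° → +37.502°, shortest Δλ = 30.0° (east) — does not cross 180°.
Leg 4: +37.502° → +112.562°, shortest Δλ = 75.06° (east) — does not cross 180°.
Leg 5: +112.562° → +54.381°, shortest Δλ = -58.181° (west) — does not cross 180°.
Total crossings: 1.

1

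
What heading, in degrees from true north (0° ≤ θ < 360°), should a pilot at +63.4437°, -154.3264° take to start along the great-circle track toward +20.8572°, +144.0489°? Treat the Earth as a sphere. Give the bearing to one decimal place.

253.9°

Δλ = 144.0489 − -154.3264 = 298.3753°; wrapped into (−180°, 180°]: -61.6247°.
θ = atan2( sin Δλ · cos φ₂ , cos φ₁ · sin φ₂ − sin φ₁ · cos φ₂ · cos Δλ )
  = atan2(-0.82220, -0.23807) = -106.149° → normalised to [0°, 360°): 253.851°.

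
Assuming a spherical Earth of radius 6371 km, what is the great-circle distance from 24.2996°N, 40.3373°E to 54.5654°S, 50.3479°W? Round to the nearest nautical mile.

Δλ = -50.3479 − 40.3373 = -90.6852°.
Δφ = -54.5654 − 24.2996 = -78.8650°.
a = sin²(Δφ/2) + cos φ₁ · cos φ₂ · sin²(Δλ/2) = 0.670803.
c = 2·atan2(√a, √(1−a)) = 1.91942 rad → d = 6371·c ≈ 12228.64 km ≈ 6602.94 nmi.

6603 nmi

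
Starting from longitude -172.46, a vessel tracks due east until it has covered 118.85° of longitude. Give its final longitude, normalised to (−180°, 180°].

-53.61°

Start at -172.46°; shift +118.85° → -53.61°.
-53.61° already lies in (−180°, 180°].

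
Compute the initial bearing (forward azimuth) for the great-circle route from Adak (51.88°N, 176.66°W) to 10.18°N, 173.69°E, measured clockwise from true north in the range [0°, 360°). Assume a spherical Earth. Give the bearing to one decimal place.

194.2°

Δλ = 173.69 − -176.66 = 350.35°; wrapped into (−180°, 180°]: -9.65°.
θ = atan2( sin Δλ · cos φ₂ , cos φ₁ · sin φ₂ − sin φ₁ · cos φ₂ · cos Δλ )
  = atan2(-0.16499, -0.65427) = -165.847° → normalised to [0°, 360°): 194.153°.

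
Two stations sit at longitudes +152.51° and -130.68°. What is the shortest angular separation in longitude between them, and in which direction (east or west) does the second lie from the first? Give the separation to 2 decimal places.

76.81° east

Raw difference: -130.68 − 152.51 = -283.19°.
Normalise into (−180°, 180°]: -283.19° + 360° = 76.81°.
Positive ⇒ the second point lies to the east; separation 76.81°.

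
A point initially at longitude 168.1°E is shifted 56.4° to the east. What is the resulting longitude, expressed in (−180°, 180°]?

Start at +168.1°; shift +56.4° → +224.5°.
+224.5° lies outside (−180°, 180°]; subtract 360° → -135.5°.

135.5°W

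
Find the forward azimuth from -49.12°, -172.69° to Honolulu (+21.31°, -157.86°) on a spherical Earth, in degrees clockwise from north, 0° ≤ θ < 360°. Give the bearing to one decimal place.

14.5°

Δλ = -157.86 − -172.69 = 14.83°.
θ = atan2( sin Δλ · cos φ₂ , cos φ₁ · sin φ₂ − sin φ₁ · cos φ₂ · cos Δλ )
  = atan2(0.23845, 0.91877) = 14.549° → normalised to [0°, 360°): 14.549°.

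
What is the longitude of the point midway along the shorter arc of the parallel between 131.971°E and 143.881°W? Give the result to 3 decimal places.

Signed shortest Δλ from +131.971° to -143.881° is +84.148°.
Midpoint longitude = +131.971° + (+84.148°)/2 = +131.971° + 42.074° = +174.045°.
(The naïve average (+131.971 + -143.881)/2 = -5.955° is on the wrong side of the globe.)

174.045°E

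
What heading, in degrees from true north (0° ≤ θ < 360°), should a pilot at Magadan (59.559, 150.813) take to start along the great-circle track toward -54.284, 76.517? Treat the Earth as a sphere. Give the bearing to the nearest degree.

226°

Δλ = 76.517 − 150.813 = -74.296°.
θ = atan2( sin Δλ · cos φ₂ , cos φ₁ · sin φ₂ − sin φ₁ · cos φ₂ · cos Δλ )
  = atan2(-0.56198, -0.54759) = -134.257° → normalised to [0°, 360°): 225.743°.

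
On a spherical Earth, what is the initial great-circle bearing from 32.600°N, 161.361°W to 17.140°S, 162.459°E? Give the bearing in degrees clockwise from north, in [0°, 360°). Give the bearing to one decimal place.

220.4°

Δλ = 162.459 − -161.361 = 323.820°; wrapped into (−180°, 180°]: -36.180°.
θ = atan2( sin Δλ · cos φ₂ , cos φ₁ · sin φ₂ − sin φ₁ · cos φ₂ · cos Δλ )
  = atan2(-0.56411, -0.66384) = -139.643° → normalised to [0°, 360°): 220.357°.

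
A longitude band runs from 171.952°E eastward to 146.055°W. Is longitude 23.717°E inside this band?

No

Band width going east from +171.952° to -146.055°: ((-146.055 − 171.952) mod 360) = 41.993°.
Offset of +23.717° east of the west edge: ((23.717 − 171.952) mod 360) = 211.765°.
211.765° > 41.993° ⇒ outside.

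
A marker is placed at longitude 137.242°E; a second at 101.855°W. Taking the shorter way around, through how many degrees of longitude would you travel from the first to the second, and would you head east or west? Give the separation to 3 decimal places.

Raw difference: -101.855 − 137.242 = -239.097°.
Normalise into (−180°, 180°]: -239.097° + 360° = 120.903°.
Positive ⇒ the second point lies to the east; separation 120.903°.

120.903° east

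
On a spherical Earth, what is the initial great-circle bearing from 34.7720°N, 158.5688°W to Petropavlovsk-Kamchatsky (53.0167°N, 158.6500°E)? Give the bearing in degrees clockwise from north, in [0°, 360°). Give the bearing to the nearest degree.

315°

Δλ = 158.6500 − -158.5688 = 317.2188°; wrapped into (−180°, 180°]: -42.7812°.
θ = atan2( sin Δλ · cos φ₂ , cos φ₁ · sin φ₂ − sin φ₁ · cos φ₂ · cos Δλ )
  = atan2(-0.40859, 0.40435) = -45.299° → normalised to [0°, 360°): 314.701°.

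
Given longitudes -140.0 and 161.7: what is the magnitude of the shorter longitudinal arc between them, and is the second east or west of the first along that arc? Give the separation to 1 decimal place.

58.3° west

Raw difference: 161.7 − -140.0 = 301.7°.
Normalise into (−180°, 180°]: 301.7° − 360° = -58.3°.
Negative ⇒ the second point lies to the west; separation 58.3°.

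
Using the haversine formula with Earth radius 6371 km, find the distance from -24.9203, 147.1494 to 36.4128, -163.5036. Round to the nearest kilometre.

8559 km

Δλ = -163.5036 − 147.1494 = -310.6530°; wrapped into (−180°, 180°]: 49.3470°.
Δφ = 36.4128 − -24.9203 = 61.3331°.
a = sin²(Δφ/2) + cos φ₁ · cos φ₂ · sin²(Δλ/2) = 0.387324.
c = 2·atan2(√a, √(1−a)) = 1.34349 rad → d = 6371·c ≈ 8559.39 km.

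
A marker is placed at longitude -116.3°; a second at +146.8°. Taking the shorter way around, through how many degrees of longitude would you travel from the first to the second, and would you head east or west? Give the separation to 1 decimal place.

96.9° west

Raw difference: 146.8 − -116.3 = 263.1°.
Normalise into (−180°, 180°]: 263.1° − 360° = -96.9°.
Negative ⇒ the second point lies to the west; separation 96.9°.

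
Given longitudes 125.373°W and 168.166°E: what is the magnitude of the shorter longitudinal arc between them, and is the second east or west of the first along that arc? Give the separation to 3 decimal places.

Raw difference: 168.166 − -125.373 = 293.539°.
Normalise into (−180°, 180°]: 293.539° − 360° = -66.461°.
Negative ⇒ the second point lies to the west; separation 66.461°.

66.461° west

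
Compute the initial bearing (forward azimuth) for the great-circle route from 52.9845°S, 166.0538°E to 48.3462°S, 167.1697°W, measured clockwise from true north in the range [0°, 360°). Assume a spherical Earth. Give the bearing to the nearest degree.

85°

Δλ = -167.1697 − 166.0538 = -333.2235°; wrapped into (−180°, 180°]: 26.7765°.
θ = atan2( sin Δλ · cos φ₂ , cos φ₁ · sin φ₂ − sin φ₁ · cos φ₂ · cos Δλ )
  = atan2(0.29942, 0.02396) = 85.425° → normalised to [0°, 360°): 85.425°.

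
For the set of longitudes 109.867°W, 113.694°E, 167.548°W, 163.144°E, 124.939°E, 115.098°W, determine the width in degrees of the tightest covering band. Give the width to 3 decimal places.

Sort the longitudes: -167.548°, -115.098°, -109.867°, +113.694°, +124.939°, +163.144°.
Eastward gaps between consecutive values (wrapping around): 52.450°, 5.231°, 223.561°, 11.245°, 38.205°, 29.308°.
Largest gap = 223.561° ⇒ minimal covering band is its complement: 360° − 223.561° = 136.439°.
Band runs from +113.694° eastward to -109.867°, crossing the antimeridian.

136.439°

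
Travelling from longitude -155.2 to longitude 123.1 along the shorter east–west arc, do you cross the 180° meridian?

Yes

Naïve |123.1 − -155.2| = 278.3° > 180°, so the shorter arc goes the other way round — across 180°.
Signed shortest Δλ = ((123.1 − -155.2 + 180) mod 360) − 180 = -81.7°.
Going west by 81.7° from -155.2° passes through 180° before reaching +123.1°.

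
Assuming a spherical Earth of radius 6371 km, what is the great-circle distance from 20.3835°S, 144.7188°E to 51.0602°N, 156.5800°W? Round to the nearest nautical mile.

5283 nmi

Δλ = -156.5800 − 144.7188 = -301.2988°; wrapped into (−180°, 180°]: 58.7012°.
Δφ = 51.0602 − -20.3835 = 71.4437°.
a = sin²(Δφ/2) + cos φ₁ · cos φ₂ · sin²(Δλ/2) = 0.482424.
c = 2·atan2(√a, √(1−a)) = 1.53564 rad → d = 6371·c ≈ 9783.55 km ≈ 5282.69 nmi.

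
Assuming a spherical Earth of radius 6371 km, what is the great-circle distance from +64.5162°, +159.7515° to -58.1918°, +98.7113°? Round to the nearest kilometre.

14577 km

Δλ = 98.7113 − 159.7515 = -61.0402°.
Δφ = -58.1918 − 64.5162 = -122.7080°.
a = sin²(Δφ/2) + cos φ₁ · cos φ₂ · sin²(Δλ/2) = 0.828665.
c = 2·atan2(√a, √(1−a)) = 2.28807 rad → d = 6371·c ≈ 14577.28 km.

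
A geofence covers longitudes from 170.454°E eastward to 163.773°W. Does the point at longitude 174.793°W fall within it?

Yes

Band width going east from +170.454° to -163.773°: ((-163.773 − 170.454) mod 360) = 25.773°.
Offset of -174.793° east of the west edge: ((-174.793 − 170.454) mod 360) = 14.753°.
14.753° ≤ 25.773° ⇒ inside.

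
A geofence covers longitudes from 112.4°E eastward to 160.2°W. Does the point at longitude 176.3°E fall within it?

Band width going east from +112.4° to -160.2°: ((-160.2 − 112.4) mod 360) = 87.4°.
Offset of +176.3° east of the west edge: ((176.3 − 112.4) mod 360) = 63.9°.
63.9° ≤ 87.4° ⇒ inside.

Yes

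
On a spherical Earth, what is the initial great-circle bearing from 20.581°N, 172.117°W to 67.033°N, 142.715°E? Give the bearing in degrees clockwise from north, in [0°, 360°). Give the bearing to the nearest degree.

Δλ = 142.715 − -172.117 = 314.832°; wrapped into (−180°, 180°]: -45.168°.
θ = atan2( sin Δλ · cos φ₂ , cos φ₁ · sin φ₂ − sin φ₁ · cos φ₂ · cos Δλ )
  = atan2(-0.27672, 0.76526) = -19.880° → normalised to [0°, 360°): 340.120°.

340°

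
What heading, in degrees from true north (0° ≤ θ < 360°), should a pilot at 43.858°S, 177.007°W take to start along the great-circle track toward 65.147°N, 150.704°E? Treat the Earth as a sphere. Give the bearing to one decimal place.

346.0°

Δλ = 150.704 − -177.007 = 327.711°; wrapped into (−180°, 180°]: -32.289°.
θ = atan2( sin Δλ · cos φ₂ , cos φ₁ · sin φ₂ − sin φ₁ · cos φ₂ · cos Δλ )
  = atan2(-0.22452, 0.90046) = -14.000° → normalised to [0°, 360°): 346.000°.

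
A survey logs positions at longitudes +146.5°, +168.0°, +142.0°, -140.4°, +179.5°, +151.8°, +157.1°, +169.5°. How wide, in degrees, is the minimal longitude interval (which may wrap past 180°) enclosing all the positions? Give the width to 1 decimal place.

77.6°

Sort the longitudes: -140.4°, +142.0°, +146.5°, +151.8°, +157.1°, +168.0°, +169.5°, +179.5°.
Eastward gaps between consecutive values (wrapping around): 282.4°, 4.5°, 5.3°, 5.3°, 10.9°, 1.5°, 10.0°, 40.1°.
Largest gap = 282.4° ⇒ minimal covering band is its complement: 360° − 282.4° = 77.6°.
Band runs from +142.0° eastward to -140.4°, crossing the antimeridian.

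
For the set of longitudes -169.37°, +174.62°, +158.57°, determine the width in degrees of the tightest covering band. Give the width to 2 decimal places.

Sort the longitudes: -169.37°, +158.57°, +174.62°.
Eastward gaps between consecutive values (wrapping around): 327.94°, 16.05°, 16.01°.
Largest gap = 327.94° ⇒ minimal covering band is its complement: 360° − 327.94° = 32.06°.
Band runs from +158.57° eastward to -169.37°, crossing the antimeridian.

32.06°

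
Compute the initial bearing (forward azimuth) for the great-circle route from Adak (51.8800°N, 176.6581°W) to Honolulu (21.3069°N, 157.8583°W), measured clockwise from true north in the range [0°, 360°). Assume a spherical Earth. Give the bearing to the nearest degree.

147°

Δλ = -157.8583 − -176.6581 = 18.7998°.
θ = atan2( sin Δλ · cos φ₂ , cos φ₁ · sin φ₂ − sin φ₁ · cos φ₂ · cos Δλ )
  = atan2(0.30023, -0.46953) = 147.404° → normalised to [0°, 360°): 147.404°.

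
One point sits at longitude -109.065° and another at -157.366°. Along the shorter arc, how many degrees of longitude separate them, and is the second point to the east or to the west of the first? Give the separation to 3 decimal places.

Raw difference: -157.366 − -109.065 = -48.301°.
Normalise into (−180°, 180°]: -48.301° stays -48.301°.
Negative ⇒ the second point lies to the west; separation 48.301°.

48.301° west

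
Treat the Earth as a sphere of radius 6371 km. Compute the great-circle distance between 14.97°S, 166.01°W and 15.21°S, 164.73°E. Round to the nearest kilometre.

3139 km

Δλ = 164.73 − -166.01 = 330.74°; wrapped into (−180°, 180°]: -29.26°.
Δφ = -15.21 − -14.97 = -0.24°.
a = sin²(Δφ/2) + cos φ₁ · cos φ₂ · sin²(Δλ/2) = 0.059475.
c = 2·atan2(√a, √(1−a)) = 0.49272 rad → d = 6371·c ≈ 3139.11 km.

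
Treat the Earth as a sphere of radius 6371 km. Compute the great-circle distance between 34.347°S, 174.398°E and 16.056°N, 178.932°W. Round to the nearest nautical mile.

3050 nmi

Δλ = -178.932 − 174.398 = -353.330°; wrapped into (−180°, 180°]: 6.670°.
Δφ = 16.056 − -34.347 = 50.403°.
a = sin²(Δφ/2) + cos φ₁ · cos φ₂ · sin²(Δλ/2) = 0.183993.
c = 2·atan2(√a, √(1−a)) = 0.88665 rad → d = 6371·c ≈ 5648.83 km ≈ 3050.13 nmi.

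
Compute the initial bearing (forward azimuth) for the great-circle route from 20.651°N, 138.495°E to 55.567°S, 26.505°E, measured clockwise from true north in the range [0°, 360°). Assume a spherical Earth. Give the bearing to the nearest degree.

217°

Δλ = 26.505 − 138.495 = -111.990°.
θ = atan2( sin Δλ · cos φ₂ , cos φ₁ · sin φ₂ − sin φ₁ · cos φ₂ · cos Δλ )
  = atan2(-0.52431, -0.69712) = -143.053° → normalised to [0°, 360°): 216.947°.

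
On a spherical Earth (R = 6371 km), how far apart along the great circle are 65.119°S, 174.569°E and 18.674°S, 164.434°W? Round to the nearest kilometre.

Δλ = -164.434 − 174.569 = -339.003°; wrapped into (−180°, 180°]: 20.997°.
Δφ = -18.674 − -65.119 = 46.445°.
a = sin²(Δφ/2) + cos φ₁ · cos φ₂ · sin²(Δλ/2) = 0.168708.
c = 2·atan2(√a, √(1−a)) = 0.84653 rad → d = 6371·c ≈ 5393.26 km.

5393 km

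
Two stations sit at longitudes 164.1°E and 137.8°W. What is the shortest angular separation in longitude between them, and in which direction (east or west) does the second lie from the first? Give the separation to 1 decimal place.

58.1° east

Raw difference: -137.8 − 164.1 = -301.9°.
Normalise into (−180°, 180°]: -301.9° + 360° = 58.1°.
Positive ⇒ the second point lies to the east; separation 58.1°.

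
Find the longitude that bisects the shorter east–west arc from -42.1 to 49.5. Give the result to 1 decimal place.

Signed shortest Δλ from -42.1° to +49.5° is +91.6°.
Midpoint longitude = -42.1° + (+91.6°)/2 = -42.1° + 45.8° = +3.7°.

+3.7°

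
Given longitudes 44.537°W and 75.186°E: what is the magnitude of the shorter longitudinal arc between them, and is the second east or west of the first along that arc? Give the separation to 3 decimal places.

Raw difference: 75.186 − -44.537 = 119.723°.
Normalise into (−180°, 180°]: 119.723° stays 119.723°.
Positive ⇒ the second point lies to the east; separation 119.723°.

119.723° east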